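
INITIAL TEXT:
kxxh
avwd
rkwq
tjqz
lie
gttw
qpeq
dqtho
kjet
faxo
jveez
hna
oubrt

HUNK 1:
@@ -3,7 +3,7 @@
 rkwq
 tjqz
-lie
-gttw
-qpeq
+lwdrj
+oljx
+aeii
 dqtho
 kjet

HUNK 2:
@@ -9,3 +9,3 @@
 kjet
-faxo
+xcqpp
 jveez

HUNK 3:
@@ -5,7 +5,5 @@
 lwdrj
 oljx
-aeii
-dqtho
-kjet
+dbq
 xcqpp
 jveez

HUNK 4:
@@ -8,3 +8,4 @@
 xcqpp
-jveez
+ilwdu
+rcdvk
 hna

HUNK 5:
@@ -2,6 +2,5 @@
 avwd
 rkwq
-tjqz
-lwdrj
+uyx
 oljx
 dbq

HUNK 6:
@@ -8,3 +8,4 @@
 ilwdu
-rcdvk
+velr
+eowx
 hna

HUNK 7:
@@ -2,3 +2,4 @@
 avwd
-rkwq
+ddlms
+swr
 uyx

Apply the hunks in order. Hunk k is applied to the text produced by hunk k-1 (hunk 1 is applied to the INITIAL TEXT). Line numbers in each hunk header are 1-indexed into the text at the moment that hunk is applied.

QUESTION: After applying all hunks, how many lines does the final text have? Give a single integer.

Answer: 13

Derivation:
Hunk 1: at line 3 remove [lie,gttw,qpeq] add [lwdrj,oljx,aeii] -> 13 lines: kxxh avwd rkwq tjqz lwdrj oljx aeii dqtho kjet faxo jveez hna oubrt
Hunk 2: at line 9 remove [faxo] add [xcqpp] -> 13 lines: kxxh avwd rkwq tjqz lwdrj oljx aeii dqtho kjet xcqpp jveez hna oubrt
Hunk 3: at line 5 remove [aeii,dqtho,kjet] add [dbq] -> 11 lines: kxxh avwd rkwq tjqz lwdrj oljx dbq xcqpp jveez hna oubrt
Hunk 4: at line 8 remove [jveez] add [ilwdu,rcdvk] -> 12 lines: kxxh avwd rkwq tjqz lwdrj oljx dbq xcqpp ilwdu rcdvk hna oubrt
Hunk 5: at line 2 remove [tjqz,lwdrj] add [uyx] -> 11 lines: kxxh avwd rkwq uyx oljx dbq xcqpp ilwdu rcdvk hna oubrt
Hunk 6: at line 8 remove [rcdvk] add [velr,eowx] -> 12 lines: kxxh avwd rkwq uyx oljx dbq xcqpp ilwdu velr eowx hna oubrt
Hunk 7: at line 2 remove [rkwq] add [ddlms,swr] -> 13 lines: kxxh avwd ddlms swr uyx oljx dbq xcqpp ilwdu velr eowx hna oubrt
Final line count: 13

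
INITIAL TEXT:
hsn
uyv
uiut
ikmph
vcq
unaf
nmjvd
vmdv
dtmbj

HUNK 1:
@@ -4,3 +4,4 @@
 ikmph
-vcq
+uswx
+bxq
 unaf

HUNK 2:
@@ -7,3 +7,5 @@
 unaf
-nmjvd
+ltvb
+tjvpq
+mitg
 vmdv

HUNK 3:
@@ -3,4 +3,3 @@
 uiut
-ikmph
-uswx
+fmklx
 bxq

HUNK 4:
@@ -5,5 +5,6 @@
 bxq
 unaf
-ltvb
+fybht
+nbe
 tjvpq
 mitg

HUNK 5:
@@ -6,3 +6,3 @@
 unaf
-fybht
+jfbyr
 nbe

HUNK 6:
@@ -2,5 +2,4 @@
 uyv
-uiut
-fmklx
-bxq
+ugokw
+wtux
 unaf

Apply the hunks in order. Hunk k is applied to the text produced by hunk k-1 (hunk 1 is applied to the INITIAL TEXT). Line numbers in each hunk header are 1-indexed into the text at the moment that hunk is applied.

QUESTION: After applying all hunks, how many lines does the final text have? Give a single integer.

Answer: 11

Derivation:
Hunk 1: at line 4 remove [vcq] add [uswx,bxq] -> 10 lines: hsn uyv uiut ikmph uswx bxq unaf nmjvd vmdv dtmbj
Hunk 2: at line 7 remove [nmjvd] add [ltvb,tjvpq,mitg] -> 12 lines: hsn uyv uiut ikmph uswx bxq unaf ltvb tjvpq mitg vmdv dtmbj
Hunk 3: at line 3 remove [ikmph,uswx] add [fmklx] -> 11 lines: hsn uyv uiut fmklx bxq unaf ltvb tjvpq mitg vmdv dtmbj
Hunk 4: at line 5 remove [ltvb] add [fybht,nbe] -> 12 lines: hsn uyv uiut fmklx bxq unaf fybht nbe tjvpq mitg vmdv dtmbj
Hunk 5: at line 6 remove [fybht] add [jfbyr] -> 12 lines: hsn uyv uiut fmklx bxq unaf jfbyr nbe tjvpq mitg vmdv dtmbj
Hunk 6: at line 2 remove [uiut,fmklx,bxq] add [ugokw,wtux] -> 11 lines: hsn uyv ugokw wtux unaf jfbyr nbe tjvpq mitg vmdv dtmbj
Final line count: 11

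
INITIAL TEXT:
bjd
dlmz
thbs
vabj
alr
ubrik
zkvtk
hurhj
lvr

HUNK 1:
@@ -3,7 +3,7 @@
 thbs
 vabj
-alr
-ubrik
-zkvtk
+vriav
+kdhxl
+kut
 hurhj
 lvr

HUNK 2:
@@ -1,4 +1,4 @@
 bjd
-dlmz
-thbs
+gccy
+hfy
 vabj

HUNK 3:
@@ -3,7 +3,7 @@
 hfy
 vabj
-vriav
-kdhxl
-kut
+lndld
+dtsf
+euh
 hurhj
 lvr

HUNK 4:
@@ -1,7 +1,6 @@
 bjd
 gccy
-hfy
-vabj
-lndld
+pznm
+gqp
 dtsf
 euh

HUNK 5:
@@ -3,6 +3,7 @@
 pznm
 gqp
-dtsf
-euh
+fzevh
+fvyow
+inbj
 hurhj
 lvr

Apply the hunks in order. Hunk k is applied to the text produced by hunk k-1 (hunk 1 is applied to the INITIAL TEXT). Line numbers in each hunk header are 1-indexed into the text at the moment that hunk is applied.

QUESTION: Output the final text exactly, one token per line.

Answer: bjd
gccy
pznm
gqp
fzevh
fvyow
inbj
hurhj
lvr

Derivation:
Hunk 1: at line 3 remove [alr,ubrik,zkvtk] add [vriav,kdhxl,kut] -> 9 lines: bjd dlmz thbs vabj vriav kdhxl kut hurhj lvr
Hunk 2: at line 1 remove [dlmz,thbs] add [gccy,hfy] -> 9 lines: bjd gccy hfy vabj vriav kdhxl kut hurhj lvr
Hunk 3: at line 3 remove [vriav,kdhxl,kut] add [lndld,dtsf,euh] -> 9 lines: bjd gccy hfy vabj lndld dtsf euh hurhj lvr
Hunk 4: at line 1 remove [hfy,vabj,lndld] add [pznm,gqp] -> 8 lines: bjd gccy pznm gqp dtsf euh hurhj lvr
Hunk 5: at line 3 remove [dtsf,euh] add [fzevh,fvyow,inbj] -> 9 lines: bjd gccy pznm gqp fzevh fvyow inbj hurhj lvr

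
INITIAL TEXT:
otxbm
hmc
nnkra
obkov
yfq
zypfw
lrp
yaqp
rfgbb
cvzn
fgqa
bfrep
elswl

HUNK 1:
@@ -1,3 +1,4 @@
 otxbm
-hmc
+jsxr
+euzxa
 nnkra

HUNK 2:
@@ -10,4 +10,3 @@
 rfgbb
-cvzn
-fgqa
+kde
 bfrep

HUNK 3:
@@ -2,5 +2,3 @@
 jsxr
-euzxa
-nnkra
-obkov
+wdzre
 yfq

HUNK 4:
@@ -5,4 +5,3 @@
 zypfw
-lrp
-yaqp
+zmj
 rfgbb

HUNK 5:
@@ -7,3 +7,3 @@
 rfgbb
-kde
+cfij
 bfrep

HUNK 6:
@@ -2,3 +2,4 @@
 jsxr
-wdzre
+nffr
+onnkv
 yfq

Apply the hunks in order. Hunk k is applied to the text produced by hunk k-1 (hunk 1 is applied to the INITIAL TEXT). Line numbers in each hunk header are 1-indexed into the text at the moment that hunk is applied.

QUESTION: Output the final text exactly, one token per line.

Hunk 1: at line 1 remove [hmc] add [jsxr,euzxa] -> 14 lines: otxbm jsxr euzxa nnkra obkov yfq zypfw lrp yaqp rfgbb cvzn fgqa bfrep elswl
Hunk 2: at line 10 remove [cvzn,fgqa] add [kde] -> 13 lines: otxbm jsxr euzxa nnkra obkov yfq zypfw lrp yaqp rfgbb kde bfrep elswl
Hunk 3: at line 2 remove [euzxa,nnkra,obkov] add [wdzre] -> 11 lines: otxbm jsxr wdzre yfq zypfw lrp yaqp rfgbb kde bfrep elswl
Hunk 4: at line 5 remove [lrp,yaqp] add [zmj] -> 10 lines: otxbm jsxr wdzre yfq zypfw zmj rfgbb kde bfrep elswl
Hunk 5: at line 7 remove [kde] add [cfij] -> 10 lines: otxbm jsxr wdzre yfq zypfw zmj rfgbb cfij bfrep elswl
Hunk 6: at line 2 remove [wdzre] add [nffr,onnkv] -> 11 lines: otxbm jsxr nffr onnkv yfq zypfw zmj rfgbb cfij bfrep elswl

Answer: otxbm
jsxr
nffr
onnkv
yfq
zypfw
zmj
rfgbb
cfij
bfrep
elswl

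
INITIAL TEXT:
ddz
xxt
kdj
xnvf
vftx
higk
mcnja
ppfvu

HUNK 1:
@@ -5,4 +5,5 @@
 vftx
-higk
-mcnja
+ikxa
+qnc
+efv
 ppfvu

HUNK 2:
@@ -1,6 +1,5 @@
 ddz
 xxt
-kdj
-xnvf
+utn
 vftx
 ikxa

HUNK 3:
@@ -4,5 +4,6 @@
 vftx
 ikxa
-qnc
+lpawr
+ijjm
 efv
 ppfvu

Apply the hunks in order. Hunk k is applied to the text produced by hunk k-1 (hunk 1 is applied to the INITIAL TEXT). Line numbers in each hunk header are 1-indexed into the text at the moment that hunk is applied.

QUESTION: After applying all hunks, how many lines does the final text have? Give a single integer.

Hunk 1: at line 5 remove [higk,mcnja] add [ikxa,qnc,efv] -> 9 lines: ddz xxt kdj xnvf vftx ikxa qnc efv ppfvu
Hunk 2: at line 1 remove [kdj,xnvf] add [utn] -> 8 lines: ddz xxt utn vftx ikxa qnc efv ppfvu
Hunk 3: at line 4 remove [qnc] add [lpawr,ijjm] -> 9 lines: ddz xxt utn vftx ikxa lpawr ijjm efv ppfvu
Final line count: 9

Answer: 9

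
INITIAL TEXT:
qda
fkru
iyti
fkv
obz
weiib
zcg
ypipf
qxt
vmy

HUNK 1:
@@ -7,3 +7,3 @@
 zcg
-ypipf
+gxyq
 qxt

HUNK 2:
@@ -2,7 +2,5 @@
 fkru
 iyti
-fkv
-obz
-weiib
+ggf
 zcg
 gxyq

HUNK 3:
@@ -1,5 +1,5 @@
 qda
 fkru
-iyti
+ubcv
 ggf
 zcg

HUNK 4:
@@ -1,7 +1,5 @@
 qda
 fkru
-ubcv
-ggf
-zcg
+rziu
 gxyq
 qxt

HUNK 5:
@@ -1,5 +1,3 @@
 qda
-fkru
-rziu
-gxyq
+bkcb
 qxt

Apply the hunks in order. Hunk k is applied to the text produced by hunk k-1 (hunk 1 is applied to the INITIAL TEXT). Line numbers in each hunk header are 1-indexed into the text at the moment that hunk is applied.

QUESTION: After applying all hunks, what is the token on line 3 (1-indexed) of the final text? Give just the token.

Hunk 1: at line 7 remove [ypipf] add [gxyq] -> 10 lines: qda fkru iyti fkv obz weiib zcg gxyq qxt vmy
Hunk 2: at line 2 remove [fkv,obz,weiib] add [ggf] -> 8 lines: qda fkru iyti ggf zcg gxyq qxt vmy
Hunk 3: at line 1 remove [iyti] add [ubcv] -> 8 lines: qda fkru ubcv ggf zcg gxyq qxt vmy
Hunk 4: at line 1 remove [ubcv,ggf,zcg] add [rziu] -> 6 lines: qda fkru rziu gxyq qxt vmy
Hunk 5: at line 1 remove [fkru,rziu,gxyq] add [bkcb] -> 4 lines: qda bkcb qxt vmy
Final line 3: qxt

Answer: qxt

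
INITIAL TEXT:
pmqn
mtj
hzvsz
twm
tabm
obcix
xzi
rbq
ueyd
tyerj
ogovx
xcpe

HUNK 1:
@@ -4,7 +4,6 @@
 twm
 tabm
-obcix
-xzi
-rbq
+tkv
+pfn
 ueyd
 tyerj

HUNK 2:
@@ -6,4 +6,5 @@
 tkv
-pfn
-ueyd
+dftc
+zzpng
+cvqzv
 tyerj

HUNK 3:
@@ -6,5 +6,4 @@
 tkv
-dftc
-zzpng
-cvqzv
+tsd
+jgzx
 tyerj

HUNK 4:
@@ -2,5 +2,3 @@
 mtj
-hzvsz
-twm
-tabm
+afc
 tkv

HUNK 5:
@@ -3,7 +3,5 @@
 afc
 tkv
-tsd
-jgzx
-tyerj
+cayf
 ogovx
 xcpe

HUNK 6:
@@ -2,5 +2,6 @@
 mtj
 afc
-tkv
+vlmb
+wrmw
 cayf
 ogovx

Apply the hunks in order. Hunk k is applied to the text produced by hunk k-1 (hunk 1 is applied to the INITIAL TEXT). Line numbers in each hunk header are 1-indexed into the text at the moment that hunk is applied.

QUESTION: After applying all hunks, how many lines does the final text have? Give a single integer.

Answer: 8

Derivation:
Hunk 1: at line 4 remove [obcix,xzi,rbq] add [tkv,pfn] -> 11 lines: pmqn mtj hzvsz twm tabm tkv pfn ueyd tyerj ogovx xcpe
Hunk 2: at line 6 remove [pfn,ueyd] add [dftc,zzpng,cvqzv] -> 12 lines: pmqn mtj hzvsz twm tabm tkv dftc zzpng cvqzv tyerj ogovx xcpe
Hunk 3: at line 6 remove [dftc,zzpng,cvqzv] add [tsd,jgzx] -> 11 lines: pmqn mtj hzvsz twm tabm tkv tsd jgzx tyerj ogovx xcpe
Hunk 4: at line 2 remove [hzvsz,twm,tabm] add [afc] -> 9 lines: pmqn mtj afc tkv tsd jgzx tyerj ogovx xcpe
Hunk 5: at line 3 remove [tsd,jgzx,tyerj] add [cayf] -> 7 lines: pmqn mtj afc tkv cayf ogovx xcpe
Hunk 6: at line 2 remove [tkv] add [vlmb,wrmw] -> 8 lines: pmqn mtj afc vlmb wrmw cayf ogovx xcpe
Final line count: 8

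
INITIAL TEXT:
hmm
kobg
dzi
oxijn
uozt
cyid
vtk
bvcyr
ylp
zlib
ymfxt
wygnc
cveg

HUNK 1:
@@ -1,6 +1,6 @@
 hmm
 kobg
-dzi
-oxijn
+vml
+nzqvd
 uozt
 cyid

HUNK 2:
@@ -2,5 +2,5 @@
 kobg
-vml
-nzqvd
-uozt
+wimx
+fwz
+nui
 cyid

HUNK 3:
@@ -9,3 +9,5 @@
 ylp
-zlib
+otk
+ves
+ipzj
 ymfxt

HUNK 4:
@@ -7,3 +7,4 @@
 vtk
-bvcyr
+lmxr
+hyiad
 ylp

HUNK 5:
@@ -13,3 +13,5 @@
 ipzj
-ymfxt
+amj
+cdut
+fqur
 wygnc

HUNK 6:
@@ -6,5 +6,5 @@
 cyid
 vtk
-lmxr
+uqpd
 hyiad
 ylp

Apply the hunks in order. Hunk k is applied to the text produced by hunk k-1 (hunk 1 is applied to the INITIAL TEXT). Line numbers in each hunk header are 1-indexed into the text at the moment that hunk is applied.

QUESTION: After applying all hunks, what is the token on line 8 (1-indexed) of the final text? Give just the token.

Answer: uqpd

Derivation:
Hunk 1: at line 1 remove [dzi,oxijn] add [vml,nzqvd] -> 13 lines: hmm kobg vml nzqvd uozt cyid vtk bvcyr ylp zlib ymfxt wygnc cveg
Hunk 2: at line 2 remove [vml,nzqvd,uozt] add [wimx,fwz,nui] -> 13 lines: hmm kobg wimx fwz nui cyid vtk bvcyr ylp zlib ymfxt wygnc cveg
Hunk 3: at line 9 remove [zlib] add [otk,ves,ipzj] -> 15 lines: hmm kobg wimx fwz nui cyid vtk bvcyr ylp otk ves ipzj ymfxt wygnc cveg
Hunk 4: at line 7 remove [bvcyr] add [lmxr,hyiad] -> 16 lines: hmm kobg wimx fwz nui cyid vtk lmxr hyiad ylp otk ves ipzj ymfxt wygnc cveg
Hunk 5: at line 13 remove [ymfxt] add [amj,cdut,fqur] -> 18 lines: hmm kobg wimx fwz nui cyid vtk lmxr hyiad ylp otk ves ipzj amj cdut fqur wygnc cveg
Hunk 6: at line 6 remove [lmxr] add [uqpd] -> 18 lines: hmm kobg wimx fwz nui cyid vtk uqpd hyiad ylp otk ves ipzj amj cdut fqur wygnc cveg
Final line 8: uqpd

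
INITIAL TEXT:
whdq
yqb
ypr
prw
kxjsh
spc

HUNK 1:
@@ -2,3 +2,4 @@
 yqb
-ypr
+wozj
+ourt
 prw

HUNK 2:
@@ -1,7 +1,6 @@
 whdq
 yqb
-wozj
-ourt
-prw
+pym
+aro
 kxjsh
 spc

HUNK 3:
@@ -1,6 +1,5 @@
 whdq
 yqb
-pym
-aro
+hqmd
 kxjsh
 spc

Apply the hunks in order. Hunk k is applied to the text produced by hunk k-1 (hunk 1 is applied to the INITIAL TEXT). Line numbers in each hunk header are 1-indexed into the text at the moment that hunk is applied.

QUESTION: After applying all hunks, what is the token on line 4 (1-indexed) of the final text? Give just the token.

Hunk 1: at line 2 remove [ypr] add [wozj,ourt] -> 7 lines: whdq yqb wozj ourt prw kxjsh spc
Hunk 2: at line 1 remove [wozj,ourt,prw] add [pym,aro] -> 6 lines: whdq yqb pym aro kxjsh spc
Hunk 3: at line 1 remove [pym,aro] add [hqmd] -> 5 lines: whdq yqb hqmd kxjsh spc
Final line 4: kxjsh

Answer: kxjsh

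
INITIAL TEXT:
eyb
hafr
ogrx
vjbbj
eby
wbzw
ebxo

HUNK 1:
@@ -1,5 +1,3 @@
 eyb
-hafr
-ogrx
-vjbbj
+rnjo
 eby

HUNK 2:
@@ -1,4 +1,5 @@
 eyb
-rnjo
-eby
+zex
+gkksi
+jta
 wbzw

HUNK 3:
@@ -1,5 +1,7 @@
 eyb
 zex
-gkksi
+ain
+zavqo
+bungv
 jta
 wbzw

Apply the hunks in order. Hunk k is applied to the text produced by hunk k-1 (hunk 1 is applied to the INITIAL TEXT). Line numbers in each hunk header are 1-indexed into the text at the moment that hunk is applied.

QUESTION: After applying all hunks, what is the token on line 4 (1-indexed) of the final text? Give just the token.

Answer: zavqo

Derivation:
Hunk 1: at line 1 remove [hafr,ogrx,vjbbj] add [rnjo] -> 5 lines: eyb rnjo eby wbzw ebxo
Hunk 2: at line 1 remove [rnjo,eby] add [zex,gkksi,jta] -> 6 lines: eyb zex gkksi jta wbzw ebxo
Hunk 3: at line 1 remove [gkksi] add [ain,zavqo,bungv] -> 8 lines: eyb zex ain zavqo bungv jta wbzw ebxo
Final line 4: zavqo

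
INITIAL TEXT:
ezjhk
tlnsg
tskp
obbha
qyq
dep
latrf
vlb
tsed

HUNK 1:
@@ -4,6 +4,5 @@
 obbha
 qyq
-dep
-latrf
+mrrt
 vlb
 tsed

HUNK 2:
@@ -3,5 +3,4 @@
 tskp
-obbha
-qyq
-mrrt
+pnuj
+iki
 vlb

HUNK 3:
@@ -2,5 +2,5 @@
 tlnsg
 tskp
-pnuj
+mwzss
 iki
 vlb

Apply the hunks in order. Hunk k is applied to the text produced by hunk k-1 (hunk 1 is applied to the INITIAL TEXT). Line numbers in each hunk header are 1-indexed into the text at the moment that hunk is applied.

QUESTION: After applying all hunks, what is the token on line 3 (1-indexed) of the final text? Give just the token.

Hunk 1: at line 4 remove [dep,latrf] add [mrrt] -> 8 lines: ezjhk tlnsg tskp obbha qyq mrrt vlb tsed
Hunk 2: at line 3 remove [obbha,qyq,mrrt] add [pnuj,iki] -> 7 lines: ezjhk tlnsg tskp pnuj iki vlb tsed
Hunk 3: at line 2 remove [pnuj] add [mwzss] -> 7 lines: ezjhk tlnsg tskp mwzss iki vlb tsed
Final line 3: tskp

Answer: tskp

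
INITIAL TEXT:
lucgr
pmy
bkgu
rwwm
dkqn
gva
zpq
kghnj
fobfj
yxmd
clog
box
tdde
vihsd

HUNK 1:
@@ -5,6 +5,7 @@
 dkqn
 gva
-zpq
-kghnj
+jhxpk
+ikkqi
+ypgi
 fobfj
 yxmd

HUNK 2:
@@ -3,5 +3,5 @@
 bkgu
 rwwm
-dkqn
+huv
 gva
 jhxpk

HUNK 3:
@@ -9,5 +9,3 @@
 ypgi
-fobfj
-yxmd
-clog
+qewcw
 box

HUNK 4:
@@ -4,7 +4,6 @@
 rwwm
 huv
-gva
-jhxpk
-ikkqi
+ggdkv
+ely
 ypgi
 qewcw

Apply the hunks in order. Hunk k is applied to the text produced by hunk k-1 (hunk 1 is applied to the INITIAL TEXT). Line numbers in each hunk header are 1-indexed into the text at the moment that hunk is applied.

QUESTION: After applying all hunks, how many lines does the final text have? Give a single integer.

Hunk 1: at line 5 remove [zpq,kghnj] add [jhxpk,ikkqi,ypgi] -> 15 lines: lucgr pmy bkgu rwwm dkqn gva jhxpk ikkqi ypgi fobfj yxmd clog box tdde vihsd
Hunk 2: at line 3 remove [dkqn] add [huv] -> 15 lines: lucgr pmy bkgu rwwm huv gva jhxpk ikkqi ypgi fobfj yxmd clog box tdde vihsd
Hunk 3: at line 9 remove [fobfj,yxmd,clog] add [qewcw] -> 13 lines: lucgr pmy bkgu rwwm huv gva jhxpk ikkqi ypgi qewcw box tdde vihsd
Hunk 4: at line 4 remove [gva,jhxpk,ikkqi] add [ggdkv,ely] -> 12 lines: lucgr pmy bkgu rwwm huv ggdkv ely ypgi qewcw box tdde vihsd
Final line count: 12

Answer: 12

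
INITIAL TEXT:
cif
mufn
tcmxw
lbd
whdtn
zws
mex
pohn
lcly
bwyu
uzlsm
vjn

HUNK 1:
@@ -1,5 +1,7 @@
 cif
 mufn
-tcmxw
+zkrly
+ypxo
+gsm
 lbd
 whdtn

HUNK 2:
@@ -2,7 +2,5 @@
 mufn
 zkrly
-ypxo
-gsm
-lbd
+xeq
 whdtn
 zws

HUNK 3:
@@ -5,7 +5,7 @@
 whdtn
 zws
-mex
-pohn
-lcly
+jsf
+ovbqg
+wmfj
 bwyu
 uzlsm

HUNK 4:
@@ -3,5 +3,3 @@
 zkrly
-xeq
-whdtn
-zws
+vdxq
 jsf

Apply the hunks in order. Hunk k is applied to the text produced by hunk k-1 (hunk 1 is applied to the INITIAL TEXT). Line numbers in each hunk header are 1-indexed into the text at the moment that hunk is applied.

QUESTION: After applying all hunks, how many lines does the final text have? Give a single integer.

Hunk 1: at line 1 remove [tcmxw] add [zkrly,ypxo,gsm] -> 14 lines: cif mufn zkrly ypxo gsm lbd whdtn zws mex pohn lcly bwyu uzlsm vjn
Hunk 2: at line 2 remove [ypxo,gsm,lbd] add [xeq] -> 12 lines: cif mufn zkrly xeq whdtn zws mex pohn lcly bwyu uzlsm vjn
Hunk 3: at line 5 remove [mex,pohn,lcly] add [jsf,ovbqg,wmfj] -> 12 lines: cif mufn zkrly xeq whdtn zws jsf ovbqg wmfj bwyu uzlsm vjn
Hunk 4: at line 3 remove [xeq,whdtn,zws] add [vdxq] -> 10 lines: cif mufn zkrly vdxq jsf ovbqg wmfj bwyu uzlsm vjn
Final line count: 10

Answer: 10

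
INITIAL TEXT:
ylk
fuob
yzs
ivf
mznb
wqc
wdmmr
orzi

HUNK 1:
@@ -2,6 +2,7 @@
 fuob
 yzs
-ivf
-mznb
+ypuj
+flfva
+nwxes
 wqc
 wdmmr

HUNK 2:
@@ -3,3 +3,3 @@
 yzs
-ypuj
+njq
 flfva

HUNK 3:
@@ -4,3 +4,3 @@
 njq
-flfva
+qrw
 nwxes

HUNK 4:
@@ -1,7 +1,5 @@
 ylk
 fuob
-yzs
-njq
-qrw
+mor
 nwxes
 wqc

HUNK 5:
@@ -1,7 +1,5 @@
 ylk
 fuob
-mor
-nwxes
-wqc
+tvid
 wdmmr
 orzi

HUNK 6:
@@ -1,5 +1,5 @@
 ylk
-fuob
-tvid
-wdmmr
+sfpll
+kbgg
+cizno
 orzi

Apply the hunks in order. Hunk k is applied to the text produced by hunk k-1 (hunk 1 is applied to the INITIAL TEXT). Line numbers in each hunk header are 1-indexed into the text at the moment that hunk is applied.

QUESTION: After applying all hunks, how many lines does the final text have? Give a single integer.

Answer: 5

Derivation:
Hunk 1: at line 2 remove [ivf,mznb] add [ypuj,flfva,nwxes] -> 9 lines: ylk fuob yzs ypuj flfva nwxes wqc wdmmr orzi
Hunk 2: at line 3 remove [ypuj] add [njq] -> 9 lines: ylk fuob yzs njq flfva nwxes wqc wdmmr orzi
Hunk 3: at line 4 remove [flfva] add [qrw] -> 9 lines: ylk fuob yzs njq qrw nwxes wqc wdmmr orzi
Hunk 4: at line 1 remove [yzs,njq,qrw] add [mor] -> 7 lines: ylk fuob mor nwxes wqc wdmmr orzi
Hunk 5: at line 1 remove [mor,nwxes,wqc] add [tvid] -> 5 lines: ylk fuob tvid wdmmr orzi
Hunk 6: at line 1 remove [fuob,tvid,wdmmr] add [sfpll,kbgg,cizno] -> 5 lines: ylk sfpll kbgg cizno orzi
Final line count: 5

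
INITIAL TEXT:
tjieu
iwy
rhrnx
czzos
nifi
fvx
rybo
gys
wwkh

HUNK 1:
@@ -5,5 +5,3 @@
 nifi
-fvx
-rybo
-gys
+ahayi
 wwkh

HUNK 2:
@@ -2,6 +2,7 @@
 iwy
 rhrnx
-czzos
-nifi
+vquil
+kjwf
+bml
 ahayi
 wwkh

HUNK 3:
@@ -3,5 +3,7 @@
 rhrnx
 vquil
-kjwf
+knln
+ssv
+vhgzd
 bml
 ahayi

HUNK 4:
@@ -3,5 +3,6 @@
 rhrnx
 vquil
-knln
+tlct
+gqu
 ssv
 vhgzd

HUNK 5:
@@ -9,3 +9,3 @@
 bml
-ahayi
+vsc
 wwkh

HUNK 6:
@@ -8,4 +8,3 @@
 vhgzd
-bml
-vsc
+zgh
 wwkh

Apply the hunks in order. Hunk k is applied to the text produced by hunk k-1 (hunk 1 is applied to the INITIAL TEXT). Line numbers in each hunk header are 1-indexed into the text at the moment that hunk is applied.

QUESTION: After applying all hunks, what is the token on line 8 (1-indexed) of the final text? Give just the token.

Hunk 1: at line 5 remove [fvx,rybo,gys] add [ahayi] -> 7 lines: tjieu iwy rhrnx czzos nifi ahayi wwkh
Hunk 2: at line 2 remove [czzos,nifi] add [vquil,kjwf,bml] -> 8 lines: tjieu iwy rhrnx vquil kjwf bml ahayi wwkh
Hunk 3: at line 3 remove [kjwf] add [knln,ssv,vhgzd] -> 10 lines: tjieu iwy rhrnx vquil knln ssv vhgzd bml ahayi wwkh
Hunk 4: at line 3 remove [knln] add [tlct,gqu] -> 11 lines: tjieu iwy rhrnx vquil tlct gqu ssv vhgzd bml ahayi wwkh
Hunk 5: at line 9 remove [ahayi] add [vsc] -> 11 lines: tjieu iwy rhrnx vquil tlct gqu ssv vhgzd bml vsc wwkh
Hunk 6: at line 8 remove [bml,vsc] add [zgh] -> 10 lines: tjieu iwy rhrnx vquil tlct gqu ssv vhgzd zgh wwkh
Final line 8: vhgzd

Answer: vhgzd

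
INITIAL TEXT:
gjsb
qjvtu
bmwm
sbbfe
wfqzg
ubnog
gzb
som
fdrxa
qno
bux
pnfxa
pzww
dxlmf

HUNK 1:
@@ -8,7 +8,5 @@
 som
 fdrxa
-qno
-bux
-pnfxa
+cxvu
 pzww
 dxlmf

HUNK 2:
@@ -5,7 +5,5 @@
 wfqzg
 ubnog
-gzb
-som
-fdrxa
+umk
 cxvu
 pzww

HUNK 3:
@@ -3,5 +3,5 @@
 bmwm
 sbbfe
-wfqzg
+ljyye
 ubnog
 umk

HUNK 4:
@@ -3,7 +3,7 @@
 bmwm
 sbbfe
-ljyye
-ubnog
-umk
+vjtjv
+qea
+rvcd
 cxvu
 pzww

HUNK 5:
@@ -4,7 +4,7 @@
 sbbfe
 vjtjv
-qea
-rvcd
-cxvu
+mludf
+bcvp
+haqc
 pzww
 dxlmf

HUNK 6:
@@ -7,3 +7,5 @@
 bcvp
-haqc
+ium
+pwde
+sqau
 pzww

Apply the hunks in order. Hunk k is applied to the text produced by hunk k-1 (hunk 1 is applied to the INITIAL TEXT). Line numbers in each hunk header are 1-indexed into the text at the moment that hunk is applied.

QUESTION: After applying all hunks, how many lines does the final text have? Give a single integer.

Answer: 12

Derivation:
Hunk 1: at line 8 remove [qno,bux,pnfxa] add [cxvu] -> 12 lines: gjsb qjvtu bmwm sbbfe wfqzg ubnog gzb som fdrxa cxvu pzww dxlmf
Hunk 2: at line 5 remove [gzb,som,fdrxa] add [umk] -> 10 lines: gjsb qjvtu bmwm sbbfe wfqzg ubnog umk cxvu pzww dxlmf
Hunk 3: at line 3 remove [wfqzg] add [ljyye] -> 10 lines: gjsb qjvtu bmwm sbbfe ljyye ubnog umk cxvu pzww dxlmf
Hunk 4: at line 3 remove [ljyye,ubnog,umk] add [vjtjv,qea,rvcd] -> 10 lines: gjsb qjvtu bmwm sbbfe vjtjv qea rvcd cxvu pzww dxlmf
Hunk 5: at line 4 remove [qea,rvcd,cxvu] add [mludf,bcvp,haqc] -> 10 lines: gjsb qjvtu bmwm sbbfe vjtjv mludf bcvp haqc pzww dxlmf
Hunk 6: at line 7 remove [haqc] add [ium,pwde,sqau] -> 12 lines: gjsb qjvtu bmwm sbbfe vjtjv mludf bcvp ium pwde sqau pzww dxlmf
Final line count: 12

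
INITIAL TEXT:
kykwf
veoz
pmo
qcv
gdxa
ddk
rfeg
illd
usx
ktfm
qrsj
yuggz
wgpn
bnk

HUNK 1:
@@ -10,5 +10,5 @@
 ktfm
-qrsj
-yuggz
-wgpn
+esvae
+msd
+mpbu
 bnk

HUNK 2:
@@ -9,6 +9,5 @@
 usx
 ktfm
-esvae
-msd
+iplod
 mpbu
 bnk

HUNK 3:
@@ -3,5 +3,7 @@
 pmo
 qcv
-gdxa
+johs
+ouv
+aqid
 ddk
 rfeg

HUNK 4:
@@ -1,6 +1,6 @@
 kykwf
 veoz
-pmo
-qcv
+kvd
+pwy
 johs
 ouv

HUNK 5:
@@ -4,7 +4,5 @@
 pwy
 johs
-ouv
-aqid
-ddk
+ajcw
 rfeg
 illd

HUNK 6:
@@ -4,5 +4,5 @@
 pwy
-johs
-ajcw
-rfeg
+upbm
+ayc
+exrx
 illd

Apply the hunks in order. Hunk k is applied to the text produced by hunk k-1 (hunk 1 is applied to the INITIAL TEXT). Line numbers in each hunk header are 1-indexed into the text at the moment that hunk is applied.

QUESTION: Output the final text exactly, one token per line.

Hunk 1: at line 10 remove [qrsj,yuggz,wgpn] add [esvae,msd,mpbu] -> 14 lines: kykwf veoz pmo qcv gdxa ddk rfeg illd usx ktfm esvae msd mpbu bnk
Hunk 2: at line 9 remove [esvae,msd] add [iplod] -> 13 lines: kykwf veoz pmo qcv gdxa ddk rfeg illd usx ktfm iplod mpbu bnk
Hunk 3: at line 3 remove [gdxa] add [johs,ouv,aqid] -> 15 lines: kykwf veoz pmo qcv johs ouv aqid ddk rfeg illd usx ktfm iplod mpbu bnk
Hunk 4: at line 1 remove [pmo,qcv] add [kvd,pwy] -> 15 lines: kykwf veoz kvd pwy johs ouv aqid ddk rfeg illd usx ktfm iplod mpbu bnk
Hunk 5: at line 4 remove [ouv,aqid,ddk] add [ajcw] -> 13 lines: kykwf veoz kvd pwy johs ajcw rfeg illd usx ktfm iplod mpbu bnk
Hunk 6: at line 4 remove [johs,ajcw,rfeg] add [upbm,ayc,exrx] -> 13 lines: kykwf veoz kvd pwy upbm ayc exrx illd usx ktfm iplod mpbu bnk

Answer: kykwf
veoz
kvd
pwy
upbm
ayc
exrx
illd
usx
ktfm
iplod
mpbu
bnk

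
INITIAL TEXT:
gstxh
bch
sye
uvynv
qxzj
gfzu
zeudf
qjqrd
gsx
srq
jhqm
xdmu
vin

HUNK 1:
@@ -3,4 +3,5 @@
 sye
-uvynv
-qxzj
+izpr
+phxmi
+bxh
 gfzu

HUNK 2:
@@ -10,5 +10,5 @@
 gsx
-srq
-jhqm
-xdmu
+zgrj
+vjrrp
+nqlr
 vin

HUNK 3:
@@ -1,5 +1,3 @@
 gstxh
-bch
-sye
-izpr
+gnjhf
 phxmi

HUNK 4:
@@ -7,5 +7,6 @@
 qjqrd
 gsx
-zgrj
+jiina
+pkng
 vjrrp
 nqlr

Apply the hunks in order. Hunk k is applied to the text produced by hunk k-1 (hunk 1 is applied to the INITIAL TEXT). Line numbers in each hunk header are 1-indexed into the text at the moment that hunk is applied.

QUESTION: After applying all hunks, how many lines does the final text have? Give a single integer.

Hunk 1: at line 3 remove [uvynv,qxzj] add [izpr,phxmi,bxh] -> 14 lines: gstxh bch sye izpr phxmi bxh gfzu zeudf qjqrd gsx srq jhqm xdmu vin
Hunk 2: at line 10 remove [srq,jhqm,xdmu] add [zgrj,vjrrp,nqlr] -> 14 lines: gstxh bch sye izpr phxmi bxh gfzu zeudf qjqrd gsx zgrj vjrrp nqlr vin
Hunk 3: at line 1 remove [bch,sye,izpr] add [gnjhf] -> 12 lines: gstxh gnjhf phxmi bxh gfzu zeudf qjqrd gsx zgrj vjrrp nqlr vin
Hunk 4: at line 7 remove [zgrj] add [jiina,pkng] -> 13 lines: gstxh gnjhf phxmi bxh gfzu zeudf qjqrd gsx jiina pkng vjrrp nqlr vin
Final line count: 13

Answer: 13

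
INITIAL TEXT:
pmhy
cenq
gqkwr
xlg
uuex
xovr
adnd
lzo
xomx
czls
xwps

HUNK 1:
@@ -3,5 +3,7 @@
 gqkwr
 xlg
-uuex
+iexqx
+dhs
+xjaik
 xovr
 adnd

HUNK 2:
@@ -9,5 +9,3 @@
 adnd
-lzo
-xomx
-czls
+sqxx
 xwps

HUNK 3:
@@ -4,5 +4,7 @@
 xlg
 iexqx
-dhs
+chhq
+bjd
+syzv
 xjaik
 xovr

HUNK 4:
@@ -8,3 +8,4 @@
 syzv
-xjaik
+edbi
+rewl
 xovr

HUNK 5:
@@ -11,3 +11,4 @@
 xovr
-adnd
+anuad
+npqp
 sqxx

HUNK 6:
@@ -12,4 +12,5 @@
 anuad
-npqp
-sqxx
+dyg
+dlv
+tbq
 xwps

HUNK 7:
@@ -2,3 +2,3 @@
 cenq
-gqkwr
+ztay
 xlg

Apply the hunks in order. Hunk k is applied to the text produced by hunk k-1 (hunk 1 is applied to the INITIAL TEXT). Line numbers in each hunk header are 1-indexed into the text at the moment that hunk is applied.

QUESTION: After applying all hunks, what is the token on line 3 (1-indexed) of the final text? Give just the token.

Answer: ztay

Derivation:
Hunk 1: at line 3 remove [uuex] add [iexqx,dhs,xjaik] -> 13 lines: pmhy cenq gqkwr xlg iexqx dhs xjaik xovr adnd lzo xomx czls xwps
Hunk 2: at line 9 remove [lzo,xomx,czls] add [sqxx] -> 11 lines: pmhy cenq gqkwr xlg iexqx dhs xjaik xovr adnd sqxx xwps
Hunk 3: at line 4 remove [dhs] add [chhq,bjd,syzv] -> 13 lines: pmhy cenq gqkwr xlg iexqx chhq bjd syzv xjaik xovr adnd sqxx xwps
Hunk 4: at line 8 remove [xjaik] add [edbi,rewl] -> 14 lines: pmhy cenq gqkwr xlg iexqx chhq bjd syzv edbi rewl xovr adnd sqxx xwps
Hunk 5: at line 11 remove [adnd] add [anuad,npqp] -> 15 lines: pmhy cenq gqkwr xlg iexqx chhq bjd syzv edbi rewl xovr anuad npqp sqxx xwps
Hunk 6: at line 12 remove [npqp,sqxx] add [dyg,dlv,tbq] -> 16 lines: pmhy cenq gqkwr xlg iexqx chhq bjd syzv edbi rewl xovr anuad dyg dlv tbq xwps
Hunk 7: at line 2 remove [gqkwr] add [ztay] -> 16 lines: pmhy cenq ztay xlg iexqx chhq bjd syzv edbi rewl xovr anuad dyg dlv tbq xwps
Final line 3: ztay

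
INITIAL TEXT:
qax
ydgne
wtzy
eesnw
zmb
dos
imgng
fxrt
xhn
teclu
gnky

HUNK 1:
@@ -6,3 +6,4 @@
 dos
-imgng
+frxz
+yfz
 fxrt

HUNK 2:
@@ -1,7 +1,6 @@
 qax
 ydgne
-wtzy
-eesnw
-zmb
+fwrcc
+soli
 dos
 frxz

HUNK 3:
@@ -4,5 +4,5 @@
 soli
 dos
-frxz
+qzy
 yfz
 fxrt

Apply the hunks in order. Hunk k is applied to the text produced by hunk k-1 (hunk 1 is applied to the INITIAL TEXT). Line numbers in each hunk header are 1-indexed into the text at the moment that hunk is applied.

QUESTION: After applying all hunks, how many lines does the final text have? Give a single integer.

Hunk 1: at line 6 remove [imgng] add [frxz,yfz] -> 12 lines: qax ydgne wtzy eesnw zmb dos frxz yfz fxrt xhn teclu gnky
Hunk 2: at line 1 remove [wtzy,eesnw,zmb] add [fwrcc,soli] -> 11 lines: qax ydgne fwrcc soli dos frxz yfz fxrt xhn teclu gnky
Hunk 3: at line 4 remove [frxz] add [qzy] -> 11 lines: qax ydgne fwrcc soli dos qzy yfz fxrt xhn teclu gnky
Final line count: 11

Answer: 11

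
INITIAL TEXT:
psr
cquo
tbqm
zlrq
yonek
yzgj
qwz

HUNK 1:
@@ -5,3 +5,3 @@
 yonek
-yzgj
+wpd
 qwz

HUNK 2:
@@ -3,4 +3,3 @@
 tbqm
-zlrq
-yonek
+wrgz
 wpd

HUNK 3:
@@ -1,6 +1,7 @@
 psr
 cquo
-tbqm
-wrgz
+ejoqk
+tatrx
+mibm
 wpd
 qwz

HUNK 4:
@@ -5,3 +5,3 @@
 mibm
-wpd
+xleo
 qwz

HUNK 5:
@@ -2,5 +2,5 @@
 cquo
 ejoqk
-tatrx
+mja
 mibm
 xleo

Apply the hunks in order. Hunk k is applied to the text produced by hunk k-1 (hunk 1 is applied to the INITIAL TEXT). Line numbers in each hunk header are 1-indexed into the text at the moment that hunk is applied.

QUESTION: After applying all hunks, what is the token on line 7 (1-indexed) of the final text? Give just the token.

Answer: qwz

Derivation:
Hunk 1: at line 5 remove [yzgj] add [wpd] -> 7 lines: psr cquo tbqm zlrq yonek wpd qwz
Hunk 2: at line 3 remove [zlrq,yonek] add [wrgz] -> 6 lines: psr cquo tbqm wrgz wpd qwz
Hunk 3: at line 1 remove [tbqm,wrgz] add [ejoqk,tatrx,mibm] -> 7 lines: psr cquo ejoqk tatrx mibm wpd qwz
Hunk 4: at line 5 remove [wpd] add [xleo] -> 7 lines: psr cquo ejoqk tatrx mibm xleo qwz
Hunk 5: at line 2 remove [tatrx] add [mja] -> 7 lines: psr cquo ejoqk mja mibm xleo qwz
Final line 7: qwz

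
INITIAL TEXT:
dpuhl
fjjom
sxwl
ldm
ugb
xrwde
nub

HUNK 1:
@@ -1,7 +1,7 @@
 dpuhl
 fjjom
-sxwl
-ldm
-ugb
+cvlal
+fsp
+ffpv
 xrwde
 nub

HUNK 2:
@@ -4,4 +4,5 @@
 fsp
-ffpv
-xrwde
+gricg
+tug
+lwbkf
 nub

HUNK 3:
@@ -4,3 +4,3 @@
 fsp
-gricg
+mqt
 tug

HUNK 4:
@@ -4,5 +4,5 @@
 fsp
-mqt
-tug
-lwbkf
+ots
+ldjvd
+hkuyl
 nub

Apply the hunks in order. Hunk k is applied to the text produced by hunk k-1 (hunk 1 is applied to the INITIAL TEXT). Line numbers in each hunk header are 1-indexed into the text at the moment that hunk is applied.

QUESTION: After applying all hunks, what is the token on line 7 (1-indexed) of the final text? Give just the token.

Answer: hkuyl

Derivation:
Hunk 1: at line 1 remove [sxwl,ldm,ugb] add [cvlal,fsp,ffpv] -> 7 lines: dpuhl fjjom cvlal fsp ffpv xrwde nub
Hunk 2: at line 4 remove [ffpv,xrwde] add [gricg,tug,lwbkf] -> 8 lines: dpuhl fjjom cvlal fsp gricg tug lwbkf nub
Hunk 3: at line 4 remove [gricg] add [mqt] -> 8 lines: dpuhl fjjom cvlal fsp mqt tug lwbkf nub
Hunk 4: at line 4 remove [mqt,tug,lwbkf] add [ots,ldjvd,hkuyl] -> 8 lines: dpuhl fjjom cvlal fsp ots ldjvd hkuyl nub
Final line 7: hkuyl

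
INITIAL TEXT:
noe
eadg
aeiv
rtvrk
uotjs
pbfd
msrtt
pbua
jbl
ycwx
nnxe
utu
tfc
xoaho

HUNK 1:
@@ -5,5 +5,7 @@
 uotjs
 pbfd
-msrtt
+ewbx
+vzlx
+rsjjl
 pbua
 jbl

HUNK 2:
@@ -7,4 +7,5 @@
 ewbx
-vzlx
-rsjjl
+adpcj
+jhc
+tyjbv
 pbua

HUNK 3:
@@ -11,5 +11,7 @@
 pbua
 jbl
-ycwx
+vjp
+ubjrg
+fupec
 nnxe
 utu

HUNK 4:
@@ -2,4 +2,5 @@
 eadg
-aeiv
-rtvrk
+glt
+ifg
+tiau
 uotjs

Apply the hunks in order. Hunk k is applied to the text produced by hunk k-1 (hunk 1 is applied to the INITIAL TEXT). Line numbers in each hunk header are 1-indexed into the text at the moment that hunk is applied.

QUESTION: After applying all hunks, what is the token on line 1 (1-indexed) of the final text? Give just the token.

Hunk 1: at line 5 remove [msrtt] add [ewbx,vzlx,rsjjl] -> 16 lines: noe eadg aeiv rtvrk uotjs pbfd ewbx vzlx rsjjl pbua jbl ycwx nnxe utu tfc xoaho
Hunk 2: at line 7 remove [vzlx,rsjjl] add [adpcj,jhc,tyjbv] -> 17 lines: noe eadg aeiv rtvrk uotjs pbfd ewbx adpcj jhc tyjbv pbua jbl ycwx nnxe utu tfc xoaho
Hunk 3: at line 11 remove [ycwx] add [vjp,ubjrg,fupec] -> 19 lines: noe eadg aeiv rtvrk uotjs pbfd ewbx adpcj jhc tyjbv pbua jbl vjp ubjrg fupec nnxe utu tfc xoaho
Hunk 4: at line 2 remove [aeiv,rtvrk] add [glt,ifg,tiau] -> 20 lines: noe eadg glt ifg tiau uotjs pbfd ewbx adpcj jhc tyjbv pbua jbl vjp ubjrg fupec nnxe utu tfc xoaho
Final line 1: noe

Answer: noe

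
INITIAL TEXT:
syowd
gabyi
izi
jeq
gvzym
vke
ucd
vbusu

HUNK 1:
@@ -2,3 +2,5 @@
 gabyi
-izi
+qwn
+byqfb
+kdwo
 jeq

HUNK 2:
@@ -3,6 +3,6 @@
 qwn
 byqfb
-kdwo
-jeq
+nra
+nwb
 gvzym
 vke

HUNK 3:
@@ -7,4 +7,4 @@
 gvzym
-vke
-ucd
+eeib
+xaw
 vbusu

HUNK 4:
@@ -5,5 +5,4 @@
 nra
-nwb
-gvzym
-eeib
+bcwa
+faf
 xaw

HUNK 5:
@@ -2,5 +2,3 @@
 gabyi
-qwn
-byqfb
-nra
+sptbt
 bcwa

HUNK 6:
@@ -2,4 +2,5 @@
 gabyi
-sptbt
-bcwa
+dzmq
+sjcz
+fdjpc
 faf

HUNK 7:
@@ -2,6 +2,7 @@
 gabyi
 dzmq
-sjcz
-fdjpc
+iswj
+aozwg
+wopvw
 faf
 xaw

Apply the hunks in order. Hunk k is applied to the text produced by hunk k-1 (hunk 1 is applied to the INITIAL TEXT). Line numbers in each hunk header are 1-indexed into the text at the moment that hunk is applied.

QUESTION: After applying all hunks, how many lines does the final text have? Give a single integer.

Answer: 9

Derivation:
Hunk 1: at line 2 remove [izi] add [qwn,byqfb,kdwo] -> 10 lines: syowd gabyi qwn byqfb kdwo jeq gvzym vke ucd vbusu
Hunk 2: at line 3 remove [kdwo,jeq] add [nra,nwb] -> 10 lines: syowd gabyi qwn byqfb nra nwb gvzym vke ucd vbusu
Hunk 3: at line 7 remove [vke,ucd] add [eeib,xaw] -> 10 lines: syowd gabyi qwn byqfb nra nwb gvzym eeib xaw vbusu
Hunk 4: at line 5 remove [nwb,gvzym,eeib] add [bcwa,faf] -> 9 lines: syowd gabyi qwn byqfb nra bcwa faf xaw vbusu
Hunk 5: at line 2 remove [qwn,byqfb,nra] add [sptbt] -> 7 lines: syowd gabyi sptbt bcwa faf xaw vbusu
Hunk 6: at line 2 remove [sptbt,bcwa] add [dzmq,sjcz,fdjpc] -> 8 lines: syowd gabyi dzmq sjcz fdjpc faf xaw vbusu
Hunk 7: at line 2 remove [sjcz,fdjpc] add [iswj,aozwg,wopvw] -> 9 lines: syowd gabyi dzmq iswj aozwg wopvw faf xaw vbusu
Final line count: 9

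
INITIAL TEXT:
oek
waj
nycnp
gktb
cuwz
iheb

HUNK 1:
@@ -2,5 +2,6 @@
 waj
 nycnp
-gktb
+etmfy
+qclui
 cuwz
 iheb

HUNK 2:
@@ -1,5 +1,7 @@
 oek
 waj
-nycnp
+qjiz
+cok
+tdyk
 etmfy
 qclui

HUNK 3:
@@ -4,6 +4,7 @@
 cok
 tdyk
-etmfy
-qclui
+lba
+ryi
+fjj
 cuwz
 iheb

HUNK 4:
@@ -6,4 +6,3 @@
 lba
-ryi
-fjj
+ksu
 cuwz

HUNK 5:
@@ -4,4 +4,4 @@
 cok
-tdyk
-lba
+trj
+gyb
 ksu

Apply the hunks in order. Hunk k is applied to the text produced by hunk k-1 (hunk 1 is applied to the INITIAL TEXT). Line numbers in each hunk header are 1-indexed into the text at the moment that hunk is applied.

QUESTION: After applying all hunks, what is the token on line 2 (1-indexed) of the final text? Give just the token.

Answer: waj

Derivation:
Hunk 1: at line 2 remove [gktb] add [etmfy,qclui] -> 7 lines: oek waj nycnp etmfy qclui cuwz iheb
Hunk 2: at line 1 remove [nycnp] add [qjiz,cok,tdyk] -> 9 lines: oek waj qjiz cok tdyk etmfy qclui cuwz iheb
Hunk 3: at line 4 remove [etmfy,qclui] add [lba,ryi,fjj] -> 10 lines: oek waj qjiz cok tdyk lba ryi fjj cuwz iheb
Hunk 4: at line 6 remove [ryi,fjj] add [ksu] -> 9 lines: oek waj qjiz cok tdyk lba ksu cuwz iheb
Hunk 5: at line 4 remove [tdyk,lba] add [trj,gyb] -> 9 lines: oek waj qjiz cok trj gyb ksu cuwz iheb
Final line 2: waj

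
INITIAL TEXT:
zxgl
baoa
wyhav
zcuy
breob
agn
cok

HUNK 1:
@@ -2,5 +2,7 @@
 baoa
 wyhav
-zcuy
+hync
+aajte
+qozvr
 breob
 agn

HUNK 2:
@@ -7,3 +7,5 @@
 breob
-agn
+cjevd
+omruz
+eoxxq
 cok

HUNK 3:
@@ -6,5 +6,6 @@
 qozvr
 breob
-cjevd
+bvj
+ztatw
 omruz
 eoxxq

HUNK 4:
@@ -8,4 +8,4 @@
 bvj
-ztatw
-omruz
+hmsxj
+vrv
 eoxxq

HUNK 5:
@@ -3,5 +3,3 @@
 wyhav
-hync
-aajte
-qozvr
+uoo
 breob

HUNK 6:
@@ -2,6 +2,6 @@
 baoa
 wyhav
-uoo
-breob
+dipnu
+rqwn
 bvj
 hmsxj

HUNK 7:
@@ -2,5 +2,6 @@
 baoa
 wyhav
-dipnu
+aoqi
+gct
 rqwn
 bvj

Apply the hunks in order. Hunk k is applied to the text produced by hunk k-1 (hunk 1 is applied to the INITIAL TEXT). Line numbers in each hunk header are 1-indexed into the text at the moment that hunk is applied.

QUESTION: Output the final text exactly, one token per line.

Hunk 1: at line 2 remove [zcuy] add [hync,aajte,qozvr] -> 9 lines: zxgl baoa wyhav hync aajte qozvr breob agn cok
Hunk 2: at line 7 remove [agn] add [cjevd,omruz,eoxxq] -> 11 lines: zxgl baoa wyhav hync aajte qozvr breob cjevd omruz eoxxq cok
Hunk 3: at line 6 remove [cjevd] add [bvj,ztatw] -> 12 lines: zxgl baoa wyhav hync aajte qozvr breob bvj ztatw omruz eoxxq cok
Hunk 4: at line 8 remove [ztatw,omruz] add [hmsxj,vrv] -> 12 lines: zxgl baoa wyhav hync aajte qozvr breob bvj hmsxj vrv eoxxq cok
Hunk 5: at line 3 remove [hync,aajte,qozvr] add [uoo] -> 10 lines: zxgl baoa wyhav uoo breob bvj hmsxj vrv eoxxq cok
Hunk 6: at line 2 remove [uoo,breob] add [dipnu,rqwn] -> 10 lines: zxgl baoa wyhav dipnu rqwn bvj hmsxj vrv eoxxq cok
Hunk 7: at line 2 remove [dipnu] add [aoqi,gct] -> 11 lines: zxgl baoa wyhav aoqi gct rqwn bvj hmsxj vrv eoxxq cok

Answer: zxgl
baoa
wyhav
aoqi
gct
rqwn
bvj
hmsxj
vrv
eoxxq
cok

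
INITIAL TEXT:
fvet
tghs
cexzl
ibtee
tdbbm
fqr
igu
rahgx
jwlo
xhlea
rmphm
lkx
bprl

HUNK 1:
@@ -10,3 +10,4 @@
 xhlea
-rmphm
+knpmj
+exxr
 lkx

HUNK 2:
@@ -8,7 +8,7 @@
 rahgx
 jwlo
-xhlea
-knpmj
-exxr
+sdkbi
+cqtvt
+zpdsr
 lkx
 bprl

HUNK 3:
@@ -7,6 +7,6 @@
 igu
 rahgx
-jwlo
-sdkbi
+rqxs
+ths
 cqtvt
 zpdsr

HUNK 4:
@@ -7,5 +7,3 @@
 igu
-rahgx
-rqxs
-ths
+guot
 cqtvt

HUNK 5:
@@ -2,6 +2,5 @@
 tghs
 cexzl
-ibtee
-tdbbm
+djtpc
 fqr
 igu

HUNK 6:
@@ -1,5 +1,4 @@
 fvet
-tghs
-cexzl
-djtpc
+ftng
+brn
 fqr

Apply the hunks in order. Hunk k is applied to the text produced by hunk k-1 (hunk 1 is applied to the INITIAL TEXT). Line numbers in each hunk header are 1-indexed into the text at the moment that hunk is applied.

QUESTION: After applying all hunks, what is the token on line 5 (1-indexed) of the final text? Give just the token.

Hunk 1: at line 10 remove [rmphm] add [knpmj,exxr] -> 14 lines: fvet tghs cexzl ibtee tdbbm fqr igu rahgx jwlo xhlea knpmj exxr lkx bprl
Hunk 2: at line 8 remove [xhlea,knpmj,exxr] add [sdkbi,cqtvt,zpdsr] -> 14 lines: fvet tghs cexzl ibtee tdbbm fqr igu rahgx jwlo sdkbi cqtvt zpdsr lkx bprl
Hunk 3: at line 7 remove [jwlo,sdkbi] add [rqxs,ths] -> 14 lines: fvet tghs cexzl ibtee tdbbm fqr igu rahgx rqxs ths cqtvt zpdsr lkx bprl
Hunk 4: at line 7 remove [rahgx,rqxs,ths] add [guot] -> 12 lines: fvet tghs cexzl ibtee tdbbm fqr igu guot cqtvt zpdsr lkx bprl
Hunk 5: at line 2 remove [ibtee,tdbbm] add [djtpc] -> 11 lines: fvet tghs cexzl djtpc fqr igu guot cqtvt zpdsr lkx bprl
Hunk 6: at line 1 remove [tghs,cexzl,djtpc] add [ftng,brn] -> 10 lines: fvet ftng brn fqr igu guot cqtvt zpdsr lkx bprl
Final line 5: igu

Answer: igu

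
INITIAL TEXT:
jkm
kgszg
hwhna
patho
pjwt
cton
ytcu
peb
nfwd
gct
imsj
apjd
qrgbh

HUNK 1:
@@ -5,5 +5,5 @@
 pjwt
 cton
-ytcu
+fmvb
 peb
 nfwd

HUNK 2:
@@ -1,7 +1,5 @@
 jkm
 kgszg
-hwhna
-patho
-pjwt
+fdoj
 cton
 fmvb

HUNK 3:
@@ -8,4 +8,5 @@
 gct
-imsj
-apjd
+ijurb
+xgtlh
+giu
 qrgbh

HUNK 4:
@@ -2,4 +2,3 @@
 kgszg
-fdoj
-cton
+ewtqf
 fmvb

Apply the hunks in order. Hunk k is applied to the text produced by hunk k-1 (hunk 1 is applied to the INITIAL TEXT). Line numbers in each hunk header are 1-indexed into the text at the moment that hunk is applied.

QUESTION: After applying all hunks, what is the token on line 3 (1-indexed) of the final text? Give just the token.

Hunk 1: at line 5 remove [ytcu] add [fmvb] -> 13 lines: jkm kgszg hwhna patho pjwt cton fmvb peb nfwd gct imsj apjd qrgbh
Hunk 2: at line 1 remove [hwhna,patho,pjwt] add [fdoj] -> 11 lines: jkm kgszg fdoj cton fmvb peb nfwd gct imsj apjd qrgbh
Hunk 3: at line 8 remove [imsj,apjd] add [ijurb,xgtlh,giu] -> 12 lines: jkm kgszg fdoj cton fmvb peb nfwd gct ijurb xgtlh giu qrgbh
Hunk 4: at line 2 remove [fdoj,cton] add [ewtqf] -> 11 lines: jkm kgszg ewtqf fmvb peb nfwd gct ijurb xgtlh giu qrgbh
Final line 3: ewtqf

Answer: ewtqf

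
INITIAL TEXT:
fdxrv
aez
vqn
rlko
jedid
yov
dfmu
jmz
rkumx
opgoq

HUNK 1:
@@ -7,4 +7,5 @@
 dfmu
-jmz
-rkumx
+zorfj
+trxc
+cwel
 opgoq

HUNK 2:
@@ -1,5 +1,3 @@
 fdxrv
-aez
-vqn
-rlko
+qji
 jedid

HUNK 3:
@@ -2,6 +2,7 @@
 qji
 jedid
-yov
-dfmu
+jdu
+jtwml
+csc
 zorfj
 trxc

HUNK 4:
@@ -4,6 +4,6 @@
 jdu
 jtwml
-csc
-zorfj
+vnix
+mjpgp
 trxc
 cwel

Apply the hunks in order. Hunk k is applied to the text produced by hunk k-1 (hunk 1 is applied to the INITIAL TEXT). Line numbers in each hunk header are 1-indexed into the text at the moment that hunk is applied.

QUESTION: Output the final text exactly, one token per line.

Hunk 1: at line 7 remove [jmz,rkumx] add [zorfj,trxc,cwel] -> 11 lines: fdxrv aez vqn rlko jedid yov dfmu zorfj trxc cwel opgoq
Hunk 2: at line 1 remove [aez,vqn,rlko] add [qji] -> 9 lines: fdxrv qji jedid yov dfmu zorfj trxc cwel opgoq
Hunk 3: at line 2 remove [yov,dfmu] add [jdu,jtwml,csc] -> 10 lines: fdxrv qji jedid jdu jtwml csc zorfj trxc cwel opgoq
Hunk 4: at line 4 remove [csc,zorfj] add [vnix,mjpgp] -> 10 lines: fdxrv qji jedid jdu jtwml vnix mjpgp trxc cwel opgoq

Answer: fdxrv
qji
jedid
jdu
jtwml
vnix
mjpgp
trxc
cwel
opgoq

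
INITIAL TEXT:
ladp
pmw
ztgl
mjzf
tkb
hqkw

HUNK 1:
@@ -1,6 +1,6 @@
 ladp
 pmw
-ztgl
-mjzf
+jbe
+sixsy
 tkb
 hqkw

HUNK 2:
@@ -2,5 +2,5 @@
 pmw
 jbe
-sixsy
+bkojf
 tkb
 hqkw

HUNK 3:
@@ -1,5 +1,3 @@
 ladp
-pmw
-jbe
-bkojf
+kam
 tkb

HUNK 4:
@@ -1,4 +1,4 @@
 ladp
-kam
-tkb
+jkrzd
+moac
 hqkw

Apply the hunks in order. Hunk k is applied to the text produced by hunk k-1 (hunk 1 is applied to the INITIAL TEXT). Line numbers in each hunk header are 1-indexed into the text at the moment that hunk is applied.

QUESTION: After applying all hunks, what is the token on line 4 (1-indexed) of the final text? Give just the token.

Hunk 1: at line 1 remove [ztgl,mjzf] add [jbe,sixsy] -> 6 lines: ladp pmw jbe sixsy tkb hqkw
Hunk 2: at line 2 remove [sixsy] add [bkojf] -> 6 lines: ladp pmw jbe bkojf tkb hqkw
Hunk 3: at line 1 remove [pmw,jbe,bkojf] add [kam] -> 4 lines: ladp kam tkb hqkw
Hunk 4: at line 1 remove [kam,tkb] add [jkrzd,moac] -> 4 lines: ladp jkrzd moac hqkw
Final line 4: hqkw

Answer: hqkw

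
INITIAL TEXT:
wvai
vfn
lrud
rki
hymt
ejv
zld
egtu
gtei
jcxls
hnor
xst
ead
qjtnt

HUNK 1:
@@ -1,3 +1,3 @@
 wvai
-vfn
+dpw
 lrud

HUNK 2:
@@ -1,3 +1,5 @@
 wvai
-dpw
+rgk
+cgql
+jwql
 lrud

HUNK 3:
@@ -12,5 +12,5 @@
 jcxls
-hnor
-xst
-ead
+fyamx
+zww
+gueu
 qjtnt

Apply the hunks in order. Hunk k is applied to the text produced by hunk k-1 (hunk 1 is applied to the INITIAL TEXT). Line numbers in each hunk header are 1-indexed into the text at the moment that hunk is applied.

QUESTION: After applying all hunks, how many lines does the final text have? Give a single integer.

Answer: 16

Derivation:
Hunk 1: at line 1 remove [vfn] add [dpw] -> 14 lines: wvai dpw lrud rki hymt ejv zld egtu gtei jcxls hnor xst ead qjtnt
Hunk 2: at line 1 remove [dpw] add [rgk,cgql,jwql] -> 16 lines: wvai rgk cgql jwql lrud rki hymt ejv zld egtu gtei jcxls hnor xst ead qjtnt
Hunk 3: at line 12 remove [hnor,xst,ead] add [fyamx,zww,gueu] -> 16 lines: wvai rgk cgql jwql lrud rki hymt ejv zld egtu gtei jcxls fyamx zww gueu qjtnt
Final line count: 16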